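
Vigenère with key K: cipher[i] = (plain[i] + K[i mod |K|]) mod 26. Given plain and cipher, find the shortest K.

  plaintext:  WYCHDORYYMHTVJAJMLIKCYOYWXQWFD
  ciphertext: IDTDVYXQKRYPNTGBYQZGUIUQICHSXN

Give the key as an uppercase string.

  i= 0: I-W = 12 → M
  i= 1: D-Y =  5 → F
  i= 2: T-C = 17 → R
  i= 3: D-H = 22 → W
  i= 4: V-D = 18 → S
  i= 5: Y-O = 10 → K
  i= 6: X-R =  6 → G
  i= 7: Q-Y = 18 → S
  i= 8: K-Y = 12 → M
  i= 9: R-M =  5 → F
  i=10: Y-H = 17 → R
  i=11: P-T = 22 → W
  i=12: N-V = 18 → S
  i=13: T-J = 10 → K
  i=14: G-A =  6 → G
  i=15: B-J = 18 → S
  i=16: Y-M = 12 → M
  i=17: Q-L =  5 → F
  i=18: Z-I = 17 → R
  i=19: G-K = 22 → W
  i=20: U-C = 18 → S
  i=21: I-Y = 10 → K
  i=22: U-O =  6 → G
  i=23: Q-Y = 18 → S
  i=24: I-W = 12 → M
  i=25: C-X =  5 → F
  i=26: H-Q = 17 → R
  i=27: S-W = 22 → W
  i=28: X-F = 18 → S
  i=29: N-D = 10 → K
  shifts repeat with period 8: MFRWSKGS

MFRWSKGS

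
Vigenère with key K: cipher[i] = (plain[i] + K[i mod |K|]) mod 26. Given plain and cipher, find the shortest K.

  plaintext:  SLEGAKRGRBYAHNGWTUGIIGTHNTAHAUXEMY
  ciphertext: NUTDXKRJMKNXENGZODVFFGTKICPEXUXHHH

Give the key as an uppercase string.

  i= 0: N-S = 21 → V
  i= 1: U-L =  9 → J
  i= 2: T-E = 15 → P
  i= 3: D-G = 23 → X
  i= 4: X-A = 23 → X
  i= 5: K-K =  0 → A
  i= 6: R-R =  0 → A
  i= 7: J-G =  3 → D
  i= 8: M-R = 21 → V
  i= 9: K-B =  9 → J
  i=10: N-Y = 15 → P
  i=11: X-A = 23 → X
  i=12: E-H = 23 → X
  i=13: N-N =  0 → A
  i=14: G-G =  0 → A
  i=15: Z-W =  3 → D
  i=16: O-T = 21 → V
  i=17: D-U =  9 → J
  i=18: V-G = 15 → P
  i=19: F-I = 23 → X
  i=20: F-I = 23 → X
  i=21: G-G =  0 → A
  i=22: T-T =  0 → A
  i=23: K-H =  3 → D
  i=24: I-N = 21 → V
  i=25: C-T =  9 → J
  i=26: P-A = 15 → P
  i=27: E-H = 23 → X
  i=28: X-A = 23 → X
  i=29: U-U =  0 → A
  i=30: X-X =  0 → A
  i=31: H-E =  3 → D
  i=32: H-M = 21 → V
  i=33: H-Y =  9 → J
  shifts repeat with period 8: VJPXXAAD

VJPXXAAD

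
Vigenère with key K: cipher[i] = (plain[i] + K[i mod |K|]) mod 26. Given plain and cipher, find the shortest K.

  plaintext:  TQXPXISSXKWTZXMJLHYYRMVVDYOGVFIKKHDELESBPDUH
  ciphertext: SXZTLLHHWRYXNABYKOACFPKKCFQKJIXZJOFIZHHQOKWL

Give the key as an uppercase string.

  i= 0: S-T = 25 → Z
  i= 1: X-Q =  7 → H
  i= 2: Z-X =  2 → C
  i= 3: T-P =  4 → E
  i= 4: L-X = 14 → O
  i= 5: L-I =  3 → D
  i= 6: H-S = 15 → P
  i= 7: H-S = 15 → P
  i= 8: W-X = 25 → Z
  i= 9: R-K =  7 → H
  i=10: Y-W =  2 → C
  i=11: X-T =  4 → E
  i=12: N-Z = 14 → O
  i=13: A-X =  3 → D
  i=14: B-M = 15 → P
  i=15: Y-J = 15 → P
  i=16: K-L = 25 → Z
  i=17: O-H =  7 → H
  i=18: A-Y =  2 → C
  i=19: C-Y =  4 → E
  i=20: F-R = 14 → O
  i=21: P-M =  3 → D
  i=22: K-V = 15 → P
  i=23: K-V = 15 → P
  i=24: C-D = 25 → Z
  i=25: F-Y =  7 → H
  i=26: Q-O =  2 → C
  i=27: K-G =  4 → E
  i=28: J-V = 14 → O
  i=29: I-F =  3 → D
  i=30: X-I = 15 → P
  i=31: Z-K = 15 → P
  i=32: J-K = 25 → Z
  i=33: O-H =  7 → H
  i=34: F-D =  2 → C
  i=35: I-E =  4 → E
  i=36: Z-L = 14 → O
  i=37: H-E =  3 → D
  i=38: H-S = 15 → P
  i=39: Q-B = 15 → P
  i=40: O-P = 25 → Z
  i=41: K-D =  7 → H
  i=42: W-U =  2 → C
  i=43: L-H =  4 → E
  shifts repeat with period 8: ZHCEODPP

ZHCEODPP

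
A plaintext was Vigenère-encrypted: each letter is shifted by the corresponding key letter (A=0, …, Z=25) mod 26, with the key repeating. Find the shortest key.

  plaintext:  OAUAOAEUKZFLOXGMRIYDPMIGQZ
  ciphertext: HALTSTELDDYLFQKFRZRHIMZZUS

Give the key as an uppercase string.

  i= 0: H-O = 19 → T
  i= 1: A-A =  0 → A
  i= 2: L-U = 17 → R
  i= 3: T-A = 19 → T
  i= 4: S-O =  4 → E
  i= 5: T-A = 19 → T
  i= 6: E-E =  0 → A
  i= 7: L-U = 17 → R
  i= 8: D-K = 19 → T
  i= 9: D-Z =  4 → E
  i=10: Y-F = 19 → T
  i=11: L-L =  0 → A
  i=12: F-O = 17 → R
  i=13: Q-X = 19 → T
  i=14: K-G =  4 → E
  i=15: F-M = 19 → T
  i=16: R-R =  0 → A
  i=17: Z-I = 17 → R
  i=18: R-Y = 19 → T
  i=19: H-D =  4 → E
  i=20: I-P = 19 → T
  i=21: M-M =  0 → A
  i=22: Z-I = 17 → R
  i=23: Z-G = 19 → T
  i=24: U-Q =  4 → E
  i=25: S-Z = 19 → T
  shifts repeat with period 5: TARTE

TARTE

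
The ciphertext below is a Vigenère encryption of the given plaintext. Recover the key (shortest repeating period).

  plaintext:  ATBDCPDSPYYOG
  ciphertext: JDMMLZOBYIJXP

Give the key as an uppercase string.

JKLJ

  i= 0: J-A =  9 → J
  i= 1: D-T = 10 → K
  i= 2: M-B = 11 → L
  i= 3: M-D =  9 → J
  i= 4: L-C =  9 → J
  i= 5: Z-P = 10 → K
  i= 6: O-D = 11 → L
  i= 7: B-S =  9 → J
  i= 8: Y-P =  9 → J
  i= 9: I-Y = 10 → K
  i=10: J-Y = 11 → L
  i=11: X-O =  9 → J
  i=12: P-G =  9 → J
  shifts repeat with period 4: JKLJ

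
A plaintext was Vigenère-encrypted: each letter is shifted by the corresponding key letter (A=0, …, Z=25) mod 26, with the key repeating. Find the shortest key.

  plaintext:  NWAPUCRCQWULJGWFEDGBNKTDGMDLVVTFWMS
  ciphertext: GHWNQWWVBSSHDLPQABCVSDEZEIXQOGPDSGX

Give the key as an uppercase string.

  i= 0: G-N = 19 → T
  i= 1: H-W = 11 → L
  i= 2: W-A = 22 → W
  i= 3: N-P = 24 → Y
  i= 4: Q-U = 22 → W
  i= 5: W-C = 20 → U
  i= 6: W-R =  5 → F
  i= 7: V-C = 19 → T
  i= 8: B-Q = 11 → L
  i= 9: S-W = 22 → W
  i=10: S-U = 24 → Y
  i=11: H-L = 22 → W
  i=12: D-J = 20 → U
  i=13: L-G =  5 → F
  i=14: P-W = 19 → T
  i=15: Q-F = 11 → L
  i=16: A-E = 22 → W
  i=17: B-D = 24 → Y
  i=18: C-G = 22 → W
  i=19: V-B = 20 → U
  i=20: S-N =  5 → F
  i=21: D-K = 19 → T
  i=22: E-T = 11 → L
  i=23: Z-D = 22 → W
  i=24: E-G = 24 → Y
  i=25: I-M = 22 → W
  i=26: X-D = 20 → U
  i=27: Q-L =  5 → F
  i=28: O-V = 19 → T
  i=29: G-V = 11 → L
  i=30: P-T = 22 → W
  i=31: D-F = 24 → Y
  i=32: S-W = 22 → W
  i=33: G-M = 20 → U
  i=34: X-S =  5 → F
  shifts repeat with period 7: TLWYWUF

TLWYWUF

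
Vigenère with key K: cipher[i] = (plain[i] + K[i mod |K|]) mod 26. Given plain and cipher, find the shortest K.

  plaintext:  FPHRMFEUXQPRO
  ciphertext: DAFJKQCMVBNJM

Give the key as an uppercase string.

YLYS

  i= 0: D-F = 24 → Y
  i= 1: A-P = 11 → L
  i= 2: F-H = 24 → Y
  i= 3: J-R = 18 → S
  i= 4: K-M = 24 → Y
  i= 5: Q-F = 11 → L
  i= 6: C-E = 24 → Y
  i= 7: M-U = 18 → S
  i= 8: V-X = 24 → Y
  i= 9: B-Q = 11 → L
  i=10: N-P = 24 → Y
  i=11: J-R = 18 → S
  i=12: M-O = 24 → Y
  shifts repeat with period 4: YLYS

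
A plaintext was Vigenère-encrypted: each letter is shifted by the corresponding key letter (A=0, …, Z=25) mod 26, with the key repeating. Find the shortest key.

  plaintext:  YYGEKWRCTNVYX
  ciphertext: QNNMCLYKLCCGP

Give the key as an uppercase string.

SPHI

  i= 0: Q-Y = 18 → S
  i= 1: N-Y = 15 → P
  i= 2: N-G =  7 → H
  i= 3: M-E =  8 → I
  i= 4: C-K = 18 → S
  i= 5: L-W = 15 → P
  i= 6: Y-R =  7 → H
  i= 7: K-C =  8 → I
  i= 8: L-T = 18 → S
  i= 9: C-N = 15 → P
  i=10: C-V =  7 → H
  i=11: G-Y =  8 → I
  i=12: P-X = 18 → S
  shifts repeat with period 4: SPHI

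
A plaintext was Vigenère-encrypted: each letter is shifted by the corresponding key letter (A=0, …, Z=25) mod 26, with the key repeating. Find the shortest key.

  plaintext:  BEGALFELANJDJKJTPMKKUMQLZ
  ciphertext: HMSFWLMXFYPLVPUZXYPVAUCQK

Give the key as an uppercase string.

  i= 0: H-B =  6 → G
  i= 1: M-E =  8 → I
  i= 2: S-G = 12 → M
  i= 3: F-A =  5 → F
  i= 4: W-L = 11 → L
  i= 5: L-F =  6 → G
  i= 6: M-E =  8 → I
  i= 7: X-L = 12 → M
  i= 8: F-A =  5 → F
  i= 9: Y-N = 11 → L
  i=10: P-J =  6 → G
  i=11: L-D =  8 → I
  i=12: V-J = 12 → M
  i=13: P-K =  5 → F
  i=14: U-J = 11 → L
  i=15: Z-T =  6 → G
  i=16: X-P =  8 → I
  i=17: Y-M = 12 → M
  i=18: P-K =  5 → F
  i=19: V-K = 11 → L
  i=20: A-U =  6 → G
  i=21: U-M =  8 → I
  i=22: C-Q = 12 → M
  i=23: Q-L =  5 → F
  i=24: K-Z = 11 → L
  shifts repeat with period 5: GIMFL

GIMFL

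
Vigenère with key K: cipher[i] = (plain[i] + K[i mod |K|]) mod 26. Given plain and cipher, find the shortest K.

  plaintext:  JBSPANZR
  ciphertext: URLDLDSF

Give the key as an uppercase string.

  i= 0: U-J = 11 → L
  i= 1: R-B = 16 → Q
  i= 2: L-S = 19 → T
  i= 3: D-P = 14 → O
  i= 4: L-A = 11 → L
  i= 5: D-N = 16 → Q
  i= 6: S-Z = 19 → T
  i= 7: F-R = 14 → O
  shifts repeat with period 4: LQTO

LQTO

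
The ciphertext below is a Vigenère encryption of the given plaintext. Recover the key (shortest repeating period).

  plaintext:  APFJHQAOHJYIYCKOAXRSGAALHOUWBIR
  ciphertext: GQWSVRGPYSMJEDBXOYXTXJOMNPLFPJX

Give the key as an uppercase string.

  i= 0: G-A =  6 → G
  i= 1: Q-P =  1 → B
  i= 2: W-F = 17 → R
  i= 3: S-J =  9 → J
  i= 4: V-H = 14 → O
  i= 5: R-Q =  1 → B
  i= 6: G-A =  6 → G
  i= 7: P-O =  1 → B
  i= 8: Y-H = 17 → R
  i= 9: S-J =  9 → J
  i=10: M-Y = 14 → O
  i=11: J-I =  1 → B
  i=12: E-Y =  6 → G
  i=13: D-C =  1 → B
  i=14: B-K = 17 → R
  i=15: X-O =  9 → J
  i=16: O-A = 14 → O
  i=17: Y-X =  1 → B
  i=18: X-R =  6 → G
  i=19: T-S =  1 → B
  i=20: X-G = 17 → R
  i=21: J-A =  9 → J
  i=22: O-A = 14 → O
  i=23: M-L =  1 → B
  i=24: N-H =  6 → G
  i=25: P-O =  1 → B
  i=26: L-U = 17 → R
  i=27: F-W =  9 → J
  i=28: P-B = 14 → O
  i=29: J-I =  1 → B
  i=30: X-R =  6 → G
  shifts repeat with period 6: GBRJOB

GBRJOB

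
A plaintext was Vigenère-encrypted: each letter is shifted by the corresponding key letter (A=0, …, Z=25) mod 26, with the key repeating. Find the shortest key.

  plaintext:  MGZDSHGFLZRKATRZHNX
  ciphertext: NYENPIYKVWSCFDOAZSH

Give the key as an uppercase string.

  i= 0: N-M =  1 → B
  i= 1: Y-G = 18 → S
  i= 2: E-Z =  5 → F
  i= 3: N-D = 10 → K
  i= 4: P-S = 23 → X
  i= 5: I-H =  1 → B
  i= 6: Y-G = 18 → S
  i= 7: K-F =  5 → F
  i= 8: V-L = 10 → K
  i= 9: W-Z = 23 → X
  i=10: S-R =  1 → B
  i=11: C-K = 18 → S
  i=12: F-A =  5 → F
  i=13: D-T = 10 → K
  i=14: O-R = 23 → X
  i=15: A-Z =  1 → B
  i=16: Z-H = 18 → S
  i=17: S-N =  5 → F
  i=18: H-X = 10 → K
  shifts repeat with period 5: BSFKX

BSFKX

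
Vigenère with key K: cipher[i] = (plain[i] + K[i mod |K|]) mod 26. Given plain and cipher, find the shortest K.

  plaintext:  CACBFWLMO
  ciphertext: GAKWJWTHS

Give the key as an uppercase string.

EAIV

  i= 0: G-C =  4 → E
  i= 1: A-A =  0 → A
  i= 2: K-C =  8 → I
  i= 3: W-B = 21 → V
  i= 4: J-F =  4 → E
  i= 5: W-W =  0 → A
  i= 6: T-L =  8 → I
  i= 7: H-M = 21 → V
  i= 8: S-O =  4 → E
  shifts repeat with period 4: EAIV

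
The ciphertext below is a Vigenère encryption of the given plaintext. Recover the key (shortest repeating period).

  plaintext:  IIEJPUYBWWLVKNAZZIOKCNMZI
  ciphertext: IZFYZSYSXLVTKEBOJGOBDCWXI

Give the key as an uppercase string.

ARBPKY

  i= 0: I-I =  0 → A
  i= 1: Z-I = 17 → R
  i= 2: F-E =  1 → B
  i= 3: Y-J = 15 → P
  i= 4: Z-P = 10 → K
  i= 5: S-U = 24 → Y
  i= 6: Y-Y =  0 → A
  i= 7: S-B = 17 → R
  i= 8: X-W =  1 → B
  i= 9: L-W = 15 → P
  i=10: V-L = 10 → K
  i=11: T-V = 24 → Y
  i=12: K-K =  0 → A
  i=13: E-N = 17 → R
  i=14: B-A =  1 → B
  i=15: O-Z = 15 → P
  i=16: J-Z = 10 → K
  i=17: G-I = 24 → Y
  i=18: O-O =  0 → A
  i=19: B-K = 17 → R
  i=20: D-C =  1 → B
  i=21: C-N = 15 → P
  i=22: W-M = 10 → K
  i=23: X-Z = 24 → Y
  i=24: I-I =  0 → A
  shifts repeat with period 6: ARBPKY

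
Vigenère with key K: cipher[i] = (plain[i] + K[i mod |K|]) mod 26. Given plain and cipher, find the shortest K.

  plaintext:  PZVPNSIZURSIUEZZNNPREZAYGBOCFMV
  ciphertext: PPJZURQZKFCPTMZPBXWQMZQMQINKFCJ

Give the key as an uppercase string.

AQOKHZI

  i= 0: P-P =  0 → A
  i= 1: P-Z = 16 → Q
  i= 2: J-V = 14 → O
  i= 3: Z-P = 10 → K
  i= 4: U-N =  7 → H
  i= 5: R-S = 25 → Z
  i= 6: Q-I =  8 → I
  i= 7: Z-Z =  0 → A
  i= 8: K-U = 16 → Q
  i= 9: F-R = 14 → O
  i=10: C-S = 10 → K
  i=11: P-I =  7 → H
  i=12: T-U = 25 → Z
  i=13: M-E =  8 → I
  i=14: Z-Z =  0 → A
  i=15: P-Z = 16 → Q
  i=16: B-N = 14 → O
  i=17: X-N = 10 → K
  i=18: W-P =  7 → H
  i=19: Q-R = 25 → Z
  i=20: M-E =  8 → I
  i=21: Z-Z =  0 → A
  i=22: Q-A = 16 → Q
  i=23: M-Y = 14 → O
  i=24: Q-G = 10 → K
  i=25: I-B =  7 → H
  i=26: N-O = 25 → Z
  i=27: K-C =  8 → I
  i=28: F-F =  0 → A
  i=29: C-M = 16 → Q
  i=30: J-V = 14 → O
  shifts repeat with period 7: AQOKHZI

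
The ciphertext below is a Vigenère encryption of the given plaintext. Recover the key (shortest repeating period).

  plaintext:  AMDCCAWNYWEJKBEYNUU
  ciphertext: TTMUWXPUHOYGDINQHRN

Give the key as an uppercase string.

  i= 0: T-A = 19 → T
  i= 1: T-M =  7 → H
  i= 2: M-D =  9 → J
  i= 3: U-C = 18 → S
  i= 4: W-C = 20 → U
  i= 5: X-A = 23 → X
  i= 6: P-W = 19 → T
  i= 7: U-N =  7 → H
  i= 8: H-Y =  9 → J
  i= 9: O-W = 18 → S
  i=10: Y-E = 20 → U
  i=11: G-J = 23 → X
  i=12: D-K = 19 → T
  i=13: I-B =  7 → H
  i=14: N-E =  9 → J
  i=15: Q-Y = 18 → S
  i=16: H-N = 20 → U
  i=17: R-U = 23 → X
  i=18: N-U = 19 → T
  shifts repeat with period 6: THJSUX

THJSUX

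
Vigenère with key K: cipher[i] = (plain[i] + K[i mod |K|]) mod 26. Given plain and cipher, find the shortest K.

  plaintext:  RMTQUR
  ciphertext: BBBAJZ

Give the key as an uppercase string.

KPI

  i= 0: B-R = 10 → K
  i= 1: B-M = 15 → P
  i= 2: B-T =  8 → I
  i= 3: A-Q = 10 → K
  i= 4: J-U = 15 → P
  i= 5: Z-R =  8 → I
  shifts repeat with period 3: KPI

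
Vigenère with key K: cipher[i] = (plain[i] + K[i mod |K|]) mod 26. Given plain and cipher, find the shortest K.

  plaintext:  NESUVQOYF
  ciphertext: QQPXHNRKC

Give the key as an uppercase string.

  i= 0: Q-N =  3 → D
  i= 1: Q-E = 12 → M
  i= 2: P-S = 23 → X
  i= 3: X-U =  3 → D
  i= 4: H-V = 12 → M
  i= 5: N-Q = 23 → X
  i= 6: R-O =  3 → D
  i= 7: K-Y = 12 → M
  i= 8: C-F = 23 → X
  shifts repeat with period 3: DMX

DMX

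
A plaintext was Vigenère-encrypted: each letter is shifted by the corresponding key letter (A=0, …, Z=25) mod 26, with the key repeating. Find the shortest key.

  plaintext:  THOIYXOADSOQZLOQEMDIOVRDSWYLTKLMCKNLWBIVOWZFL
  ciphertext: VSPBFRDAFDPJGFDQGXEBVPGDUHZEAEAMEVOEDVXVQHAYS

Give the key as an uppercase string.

  i= 0: V-T =  2 → C
  i= 1: S-H = 11 → L
  i= 2: P-O =  1 → B
  i= 3: B-I = 19 → T
  i= 4: F-Y =  7 → H
  i= 5: R-X = 20 → U
  i= 6: D-O = 15 → P
  i= 7: A-A =  0 → A
  i= 8: F-D =  2 → C
  i= 9: D-S = 11 → L
  i=10: P-O =  1 → B
  i=11: J-Q = 19 → T
  i=12: G-Z =  7 → H
  i=13: F-L = 20 → U
  i=14: D-O = 15 → P
  i=15: Q-Q =  0 → A
  i=16: G-E =  2 → C
  i=17: X-M = 11 → L
  i=18: E-D =  1 → B
  i=19: B-I = 19 → T
  i=20: V-O =  7 → H
  i=21: P-V = 20 → U
  i=22: G-R = 15 → P
  i=23: D-D =  0 → A
  i=24: U-S =  2 → C
  i=25: H-W = 11 → L
  i=26: Z-Y =  1 → B
  i=27: E-L = 19 → T
  i=28: A-T =  7 → H
  i=29: E-K = 20 → U
  i=30: A-L = 15 → P
  i=31: M-M =  0 → A
  i=32: E-C =  2 → C
  i=33: V-K = 11 → L
  i=34: O-N =  1 → B
  i=35: E-L = 19 → T
  i=36: D-W =  7 → H
  i=37: V-B = 20 → U
  i=38: X-I = 15 → P
  i=39: V-V =  0 → A
  i=40: Q-O =  2 → C
  i=41: H-W = 11 → L
  i=42: A-Z =  1 → B
  i=43: Y-F = 19 → T
  i=44: S-L =  7 → H
  shifts repeat with period 8: CLBTHUPA

CLBTHUPA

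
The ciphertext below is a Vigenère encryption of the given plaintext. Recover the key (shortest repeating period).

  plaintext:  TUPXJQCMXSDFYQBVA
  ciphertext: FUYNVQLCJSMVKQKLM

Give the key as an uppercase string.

MAJQ

  i= 0: F-T = 12 → M
  i= 1: U-U =  0 → A
  i= 2: Y-P =  9 → J
  i= 3: N-X = 16 → Q
  i= 4: V-J = 12 → M
  i= 5: Q-Q =  0 → A
  i= 6: L-C =  9 → J
  i= 7: C-M = 16 → Q
  i= 8: J-X = 12 → M
  i= 9: S-S =  0 → A
  i=10: M-D =  9 → J
  i=11: V-F = 16 → Q
  i=12: K-Y = 12 → M
  i=13: Q-Q =  0 → A
  i=14: K-B =  9 → J
  i=15: L-V = 16 → Q
  i=16: M-A = 12 → M
  shifts repeat with period 4: MAJQ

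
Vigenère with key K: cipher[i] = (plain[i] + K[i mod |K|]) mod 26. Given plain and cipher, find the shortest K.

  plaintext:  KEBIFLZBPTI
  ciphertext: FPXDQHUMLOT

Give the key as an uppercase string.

VLW

  i= 0: F-K = 21 → V
  i= 1: P-E = 11 → L
  i= 2: X-B = 22 → W
  i= 3: D-I = 21 → V
  i= 4: Q-F = 11 → L
  i= 5: H-L = 22 → W
  i= 6: U-Z = 21 → V
  i= 7: M-B = 11 → L
  i= 8: L-P = 22 → W
  i= 9: O-T = 21 → V
  i=10: T-I = 11 → L
  shifts repeat with period 3: VLW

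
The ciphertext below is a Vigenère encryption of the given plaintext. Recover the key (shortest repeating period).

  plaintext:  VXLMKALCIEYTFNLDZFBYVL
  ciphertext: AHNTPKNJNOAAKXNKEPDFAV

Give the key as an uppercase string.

FKCH

  i= 0: A-V =  5 → F
  i= 1: H-X = 10 → K
  i= 2: N-L =  2 → C
  i= 3: T-M =  7 → H
  i= 4: P-K =  5 → F
  i= 5: K-A = 10 → K
  i= 6: N-L =  2 → C
  i= 7: J-C =  7 → H
  i= 8: N-I =  5 → F
  i= 9: O-E = 10 → K
  i=10: A-Y =  2 → C
  i=11: A-T =  7 → H
  i=12: K-F =  5 → F
  i=13: X-N = 10 → K
  i=14: N-L =  2 → C
  i=15: K-D =  7 → H
  i=16: E-Z =  5 → F
  i=17: P-F = 10 → K
  i=18: D-B =  2 → C
  i=19: F-Y =  7 → H
  i=20: A-V =  5 → F
  i=21: V-L = 10 → K
  shifts repeat with period 4: FKCH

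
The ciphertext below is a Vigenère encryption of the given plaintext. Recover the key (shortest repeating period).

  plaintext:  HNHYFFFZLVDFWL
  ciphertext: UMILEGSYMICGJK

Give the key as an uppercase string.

NZB

  i= 0: U-H = 13 → N
  i= 1: M-N = 25 → Z
  i= 2: I-H =  1 → B
  i= 3: L-Y = 13 → N
  i= 4: E-F = 25 → Z
  i= 5: G-F =  1 → B
  i= 6: S-F = 13 → N
  i= 7: Y-Z = 25 → Z
  i= 8: M-L =  1 → B
  i= 9: I-V = 13 → N
  i=10: C-D = 25 → Z
  i=11: G-F =  1 → B
  i=12: J-W = 13 → N
  i=13: K-L = 25 → Z
  shifts repeat with period 3: NZB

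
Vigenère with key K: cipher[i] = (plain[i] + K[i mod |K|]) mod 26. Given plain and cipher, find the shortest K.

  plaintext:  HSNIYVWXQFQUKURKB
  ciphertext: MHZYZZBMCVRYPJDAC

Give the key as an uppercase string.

FPMQBE

  i= 0: M-H =  5 → F
  i= 1: H-S = 15 → P
  i= 2: Z-N = 12 → M
  i= 3: Y-I = 16 → Q
  i= 4: Z-Y =  1 → B
  i= 5: Z-V =  4 → E
  i= 6: B-W =  5 → F
  i= 7: M-X = 15 → P
  i= 8: C-Q = 12 → M
  i= 9: V-F = 16 → Q
  i=10: R-Q =  1 → B
  i=11: Y-U =  4 → E
  i=12: P-K =  5 → F
  i=13: J-U = 15 → P
  i=14: D-R = 12 → M
  i=15: A-K = 16 → Q
  i=16: C-B =  1 → B
  shifts repeat with period 6: FPMQBE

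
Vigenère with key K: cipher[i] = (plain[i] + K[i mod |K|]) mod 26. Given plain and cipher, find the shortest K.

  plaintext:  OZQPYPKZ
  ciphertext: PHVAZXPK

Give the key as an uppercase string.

  i= 0: P-O =  1 → B
  i= 1: H-Z =  8 → I
  i= 2: V-Q =  5 → F
  i= 3: A-P = 11 → L
  i= 4: Z-Y =  1 → B
  i= 5: X-P =  8 → I
  i= 6: P-K =  5 → F
  i= 7: K-Z = 11 → L
  shifts repeat with period 4: BIFL

BIFL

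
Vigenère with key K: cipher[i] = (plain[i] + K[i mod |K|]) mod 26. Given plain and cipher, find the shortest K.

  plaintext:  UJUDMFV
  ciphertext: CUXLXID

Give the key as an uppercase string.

  i= 0: C-U =  8 → I
  i= 1: U-J = 11 → L
  i= 2: X-U =  3 → D
  i= 3: L-D =  8 → I
  i= 4: X-M = 11 → L
  i= 5: I-F =  3 → D
  i= 6: D-V =  8 → I
  shifts repeat with period 3: ILD

ILD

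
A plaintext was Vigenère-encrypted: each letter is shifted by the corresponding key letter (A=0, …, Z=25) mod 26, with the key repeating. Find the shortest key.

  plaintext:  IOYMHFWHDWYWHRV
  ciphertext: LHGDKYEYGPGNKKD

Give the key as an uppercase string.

DTIR

  i= 0: L-I =  3 → D
  i= 1: H-O = 19 → T
  i= 2: G-Y =  8 → I
  i= 3: D-M = 17 → R
  i= 4: K-H =  3 → D
  i= 5: Y-F = 19 → T
  i= 6: E-W =  8 → I
  i= 7: Y-H = 17 → R
  i= 8: G-D =  3 → D
  i= 9: P-W = 19 → T
  i=10: G-Y =  8 → I
  i=11: N-W = 17 → R
  i=12: K-H =  3 → D
  i=13: K-R = 19 → T
  i=14: D-V =  8 → I
  shifts repeat with period 4: DTIR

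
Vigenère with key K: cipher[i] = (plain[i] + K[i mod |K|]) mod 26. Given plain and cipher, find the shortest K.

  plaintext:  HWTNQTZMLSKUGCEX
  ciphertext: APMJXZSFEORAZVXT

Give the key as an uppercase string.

TTTWHG

  i= 0: A-H = 19 → T
  i= 1: P-W = 19 → T
  i= 2: M-T = 19 → T
  i= 3: J-N = 22 → W
  i= 4: X-Q =  7 → H
  i= 5: Z-T =  6 → G
  i= 6: S-Z = 19 → T
  i= 7: F-M = 19 → T
  i= 8: E-L = 19 → T
  i= 9: O-S = 22 → W
  i=10: R-K =  7 → H
  i=11: A-U =  6 → G
  i=12: Z-G = 19 → T
  i=13: V-C = 19 → T
  i=14: X-E = 19 → T
  i=15: T-X = 22 → W
  shifts repeat with period 6: TTTWHG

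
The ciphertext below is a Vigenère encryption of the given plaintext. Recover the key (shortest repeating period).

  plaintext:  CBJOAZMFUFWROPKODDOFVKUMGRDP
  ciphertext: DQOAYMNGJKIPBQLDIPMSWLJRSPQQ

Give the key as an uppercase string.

  i= 0: D-C =  1 → B
  i= 1: Q-B = 15 → P
  i= 2: O-J =  5 → F
  i= 3: A-O = 12 → M
  i= 4: Y-A = 24 → Y
  i= 5: M-Z = 13 → N
  i= 6: N-M =  1 → B
  i= 7: G-F =  1 → B
  i= 8: J-U = 15 → P
  i= 9: K-F =  5 → F
  i=10: I-W = 12 → M
  i=11: P-R = 24 → Y
  i=12: B-O = 13 → N
  i=13: Q-P =  1 → B
  i=14: L-K =  1 → B
  i=15: D-O = 15 → P
  i=16: I-D =  5 → F
  i=17: P-D = 12 → M
  i=18: M-O = 24 → Y
  i=19: S-F = 13 → N
  i=20: W-V =  1 → B
  i=21: L-K =  1 → B
  i=22: J-U = 15 → P
  i=23: R-M =  5 → F
  i=24: S-G = 12 → M
  i=25: P-R = 24 → Y
  i=26: Q-D = 13 → N
  i=27: Q-P =  1 → B
  shifts repeat with period 7: BPFMYNB

BPFMYNB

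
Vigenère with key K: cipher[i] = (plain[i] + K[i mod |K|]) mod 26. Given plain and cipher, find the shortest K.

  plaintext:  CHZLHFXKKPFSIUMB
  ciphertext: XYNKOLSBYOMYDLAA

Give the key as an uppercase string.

VROZHG

  i= 0: X-C = 21 → V
  i= 1: Y-H = 17 → R
  i= 2: N-Z = 14 → O
  i= 3: K-L = 25 → Z
  i= 4: O-H =  7 → H
  i= 5: L-F =  6 → G
  i= 6: S-X = 21 → V
  i= 7: B-K = 17 → R
  i= 8: Y-K = 14 → O
  i= 9: O-P = 25 → Z
  i=10: M-F =  7 → H
  i=11: Y-S =  6 → G
  i=12: D-I = 21 → V
  i=13: L-U = 17 → R
  i=14: A-M = 14 → O
  i=15: A-B = 25 → Z
  shifts repeat with period 6: VROZHG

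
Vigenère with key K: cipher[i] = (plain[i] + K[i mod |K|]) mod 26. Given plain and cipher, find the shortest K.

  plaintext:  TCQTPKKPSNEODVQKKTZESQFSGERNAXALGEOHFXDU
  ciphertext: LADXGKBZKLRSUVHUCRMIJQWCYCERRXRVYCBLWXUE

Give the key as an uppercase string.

SYNERARK

  i= 0: L-T = 18 → S
  i= 1: A-C = 24 → Y
  i= 2: D-Q = 13 → N
  i= 3: X-T =  4 → E
  i= 4: G-P = 17 → R
  i= 5: K-K =  0 → A
  i= 6: B-K = 17 → R
  i= 7: Z-P = 10 → K
  i= 8: K-S = 18 → S
  i= 9: L-N = 24 → Y
  i=10: R-E = 13 → N
  i=11: S-O =  4 → E
  i=12: U-D = 17 → R
  i=13: V-V =  0 → A
  i=14: H-Q = 17 → R
  i=15: U-K = 10 → K
  i=16: C-K = 18 → S
  i=17: R-T = 24 → Y
  i=18: M-Z = 13 → N
  i=19: I-E =  4 → E
  i=20: J-S = 17 → R
  i=21: Q-Q =  0 → A
  i=22: W-F = 17 → R
  i=23: C-S = 10 → K
  i=24: Y-G = 18 → S
  i=25: C-E = 24 → Y
  i=26: E-R = 13 → N
  i=27: R-N =  4 → E
  i=28: R-A = 17 → R
  i=29: X-X =  0 → A
  i=30: R-A = 17 → R
  i=31: V-L = 10 → K
  i=32: Y-G = 18 → S
  i=33: C-E = 24 → Y
  i=34: B-O = 13 → N
  i=35: L-H =  4 → E
  i=36: W-F = 17 → R
  i=37: X-X =  0 → A
  i=38: U-D = 17 → R
  i=39: E-U = 10 → K
  shifts repeat with period 8: SYNERARK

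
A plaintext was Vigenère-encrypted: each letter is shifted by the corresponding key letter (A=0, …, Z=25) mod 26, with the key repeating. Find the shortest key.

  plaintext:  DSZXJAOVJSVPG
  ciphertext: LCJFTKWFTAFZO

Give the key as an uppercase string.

  i= 0: L-D =  8 → I
  i= 1: C-S = 10 → K
  i= 2: J-Z = 10 → K
  i= 3: F-X =  8 → I
  i= 4: T-J = 10 → K
  i= 5: K-A = 10 → K
  i= 6: W-O =  8 → I
  i= 7: F-V = 10 → K
  i= 8: T-J = 10 → K
  i= 9: A-S =  8 → I
  i=10: F-V = 10 → K
  i=11: Z-P = 10 → K
  i=12: O-G =  8 → I
  shifts repeat with period 3: IKK

IKK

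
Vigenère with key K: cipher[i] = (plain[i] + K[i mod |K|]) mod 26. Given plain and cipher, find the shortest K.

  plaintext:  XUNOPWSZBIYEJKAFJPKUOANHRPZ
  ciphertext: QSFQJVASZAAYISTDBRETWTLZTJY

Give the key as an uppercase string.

  i= 0: Q-X = 19 → T
  i= 1: S-U = 24 → Y
  i= 2: F-N = 18 → S
  i= 3: Q-O =  2 → C
  i= 4: J-P = 20 → U
  i= 5: V-W = 25 → Z
  i= 6: A-S =  8 → I
  i= 7: S-Z = 19 → T
  i= 8: Z-B = 24 → Y
  i= 9: A-I = 18 → S
  i=10: A-Y =  2 → C
  i=11: Y-E = 20 → U
  i=12: I-J = 25 → Z
  i=13: S-K =  8 → I
  i=14: T-A = 19 → T
  i=15: D-F = 24 → Y
  i=16: B-J = 18 → S
  i=17: R-P =  2 → C
  i=18: E-K = 20 → U
  i=19: T-U = 25 → Z
  i=20: W-O =  8 → I
  i=21: T-A = 19 → T
  i=22: L-N = 24 → Y
  i=23: Z-H = 18 → S
  i=24: T-R =  2 → C
  i=25: J-P = 20 → U
  i=26: Y-Z = 25 → Z
  shifts repeat with period 7: TYSCUZI

TYSCUZI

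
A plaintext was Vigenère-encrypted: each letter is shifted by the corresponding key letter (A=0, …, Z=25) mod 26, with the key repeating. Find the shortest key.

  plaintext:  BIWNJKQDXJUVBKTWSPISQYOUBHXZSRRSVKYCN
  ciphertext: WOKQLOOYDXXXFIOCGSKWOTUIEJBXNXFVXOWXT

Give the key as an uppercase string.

  i= 0: W-B = 21 → V
  i= 1: O-I =  6 → G
  i= 2: K-W = 14 → O
  i= 3: Q-N =  3 → D
  i= 4: L-J =  2 → C
  i= 5: O-K =  4 → E
  i= 6: O-Q = 24 → Y
  i= 7: Y-D = 21 → V
  i= 8: D-X =  6 → G
  i= 9: X-J = 14 → O
  i=10: X-U =  3 → D
  i=11: X-V =  2 → C
  i=12: F-B =  4 → E
  i=13: I-K = 24 → Y
  i=14: O-T = 21 → V
  i=15: C-W =  6 → G
  i=16: G-S = 14 → O
  i=17: S-P =  3 → D
  i=18: K-I =  2 → C
  i=19: W-S =  4 → E
  i=20: O-Q = 24 → Y
  i=21: T-Y = 21 → V
  i=22: U-O =  6 → G
  i=23: I-U = 14 → O
  i=24: E-B =  3 → D
  i=25: J-H =  2 → C
  i=26: B-X =  4 → E
  i=27: X-Z = 24 → Y
  i=28: N-S = 21 → V
  i=29: X-R =  6 → G
  i=30: F-R = 14 → O
  i=31: V-S =  3 → D
  i=32: X-V =  2 → C
  i=33: O-K =  4 → E
  i=34: W-Y = 24 → Y
  i=35: X-C = 21 → V
  i=36: T-N =  6 → G
  shifts repeat with period 7: VGODCEY

VGODCEY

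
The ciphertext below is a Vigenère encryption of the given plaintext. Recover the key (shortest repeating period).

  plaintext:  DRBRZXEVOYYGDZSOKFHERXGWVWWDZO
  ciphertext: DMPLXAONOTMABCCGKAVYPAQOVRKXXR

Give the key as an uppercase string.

  i= 0: D-D =  0 → A
  i= 1: M-R = 21 → V
  i= 2: P-B = 14 → O
  i= 3: L-R = 20 → U
  i= 4: X-Z = 24 → Y
  i= 5: A-X =  3 → D
  i= 6: O-E = 10 → K
  i= 7: N-V = 18 → S
  i= 8: O-O =  0 → A
  i= 9: T-Y = 21 → V
  i=10: M-Y = 14 → O
  i=11: A-G = 20 → U
  i=12: B-D = 24 → Y
  i=13: C-Z =  3 → D
  i=14: C-S = 10 → K
  i=15: G-O = 18 → S
  i=16: K-K =  0 → A
  i=17: A-F = 21 → V
  i=18: V-H = 14 → O
  i=19: Y-E = 20 → U
  i=20: P-R = 24 → Y
  i=21: A-X =  3 → D
  i=22: Q-G = 10 → K
  i=23: O-W = 18 → S
  i=24: V-V =  0 → A
  i=25: R-W = 21 → V
  i=26: K-W = 14 → O
  i=27: X-D = 20 → U
  i=28: X-Z = 24 → Y
  i=29: R-O =  3 → D
  shifts repeat with period 8: AVOUYDKS

AVOUYDKS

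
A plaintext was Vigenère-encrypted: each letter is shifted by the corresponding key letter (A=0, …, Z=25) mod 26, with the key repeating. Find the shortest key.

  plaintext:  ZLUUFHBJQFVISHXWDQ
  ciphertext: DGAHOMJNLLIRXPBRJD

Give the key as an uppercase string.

  i= 0: D-Z =  4 → E
  i= 1: G-L = 21 → V
  i= 2: A-U =  6 → G
  i= 3: H-U = 13 → N
  i= 4: O-F =  9 → J
  i= 5: M-H =  5 → F
  i= 6: J-B =  8 → I
  i= 7: N-J =  4 → E
  i= 8: L-Q = 21 → V
  i= 9: L-F =  6 → G
  i=10: I-V = 13 → N
  i=11: R-I =  9 → J
  i=12: X-S =  5 → F
  i=13: P-H =  8 → I
  i=14: B-X =  4 → E
  i=15: R-W = 21 → V
  i=16: J-D =  6 → G
  i=17: D-Q = 13 → N
  shifts repeat with period 7: EVGNJFI

EVGNJFI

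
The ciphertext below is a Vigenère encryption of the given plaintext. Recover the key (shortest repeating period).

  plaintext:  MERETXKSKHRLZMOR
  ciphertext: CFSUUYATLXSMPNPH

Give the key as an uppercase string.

  i= 0: C-M = 16 → Q
  i= 1: F-E =  1 → B
  i= 2: S-R =  1 → B
  i= 3: U-E = 16 → Q
  i= 4: U-T =  1 → B
  i= 5: Y-X =  1 → B
  i= 6: A-K = 16 → Q
  i= 7: T-S =  1 → B
  i= 8: L-K =  1 → B
  i= 9: X-H = 16 → Q
  i=10: S-R =  1 → B
  i=11: M-L =  1 → B
  i=12: P-Z = 16 → Q
  i=13: N-M =  1 → B
  i=14: P-O =  1 → B
  i=15: H-R = 16 → Q
  shifts repeat with period 3: QBB

QBB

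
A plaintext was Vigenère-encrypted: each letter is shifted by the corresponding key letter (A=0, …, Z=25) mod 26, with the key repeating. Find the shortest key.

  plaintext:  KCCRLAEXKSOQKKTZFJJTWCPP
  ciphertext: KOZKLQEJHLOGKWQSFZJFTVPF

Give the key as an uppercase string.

  i= 0: K-K =  0 → A
  i= 1: O-C = 12 → M
  i= 2: Z-C = 23 → X
  i= 3: K-R = 19 → T
  i= 4: L-L =  0 → A
  i= 5: Q-A = 16 → Q
  i= 6: E-E =  0 → A
  i= 7: J-X = 12 → M
  i= 8: H-K = 23 → X
  i= 9: L-S = 19 → T
  i=10: O-O =  0 → A
  i=11: G-Q = 16 → Q
  i=12: K-K =  0 → A
  i=13: W-K = 12 → M
  i=14: Q-T = 23 → X
  i=15: S-Z = 19 → T
  i=16: F-F =  0 → A
  i=17: Z-J = 16 → Q
  i=18: J-J =  0 → A
  i=19: F-T = 12 → M
  i=20: T-W = 23 → X
  i=21: V-C = 19 → T
  i=22: P-P =  0 → A
  i=23: F-P = 16 → Q
  shifts repeat with period 6: AMXTAQ

AMXTAQ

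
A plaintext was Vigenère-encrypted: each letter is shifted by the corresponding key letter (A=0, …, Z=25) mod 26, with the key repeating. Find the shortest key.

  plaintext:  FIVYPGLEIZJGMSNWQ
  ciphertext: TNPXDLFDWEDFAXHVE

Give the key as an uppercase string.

  i= 0: T-F = 14 → O
  i= 1: N-I =  5 → F
  i= 2: P-V = 20 → U
  i= 3: X-Y = 25 → Z
  i= 4: D-P = 14 → O
  i= 5: L-G =  5 → F
  i= 6: F-L = 20 → U
  i= 7: D-E = 25 → Z
  i= 8: W-I = 14 → O
  i= 9: E-Z =  5 → F
  i=10: D-J = 20 → U
  i=11: F-G = 25 → Z
  i=12: A-M = 14 → O
  i=13: X-S =  5 → F
  i=14: H-N = 20 → U
  i=15: V-W = 25 → Z
  i=16: E-Q = 14 → O
  shifts repeat with period 4: OFUZ

OFUZ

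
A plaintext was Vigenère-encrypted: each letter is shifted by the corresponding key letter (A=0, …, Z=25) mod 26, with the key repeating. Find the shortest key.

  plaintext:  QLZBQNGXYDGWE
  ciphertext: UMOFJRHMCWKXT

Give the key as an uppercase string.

EBPET

  i= 0: U-Q =  4 → E
  i= 1: M-L =  1 → B
  i= 2: O-Z = 15 → P
  i= 3: F-B =  4 → E
  i= 4: J-Q = 19 → T
  i= 5: R-N =  4 → E
  i= 6: H-G =  1 → B
  i= 7: M-X = 15 → P
  i= 8: C-Y =  4 → E
  i= 9: W-D = 19 → T
  i=10: K-G =  4 → E
  i=11: X-W =  1 → B
  i=12: T-E = 15 → P
  shifts repeat with period 5: EBPET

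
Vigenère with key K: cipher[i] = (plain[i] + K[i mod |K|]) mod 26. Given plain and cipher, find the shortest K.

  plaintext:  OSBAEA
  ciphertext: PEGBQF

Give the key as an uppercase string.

BMF

  i= 0: P-O =  1 → B
  i= 1: E-S = 12 → M
  i= 2: G-B =  5 → F
  i= 3: B-A =  1 → B
  i= 4: Q-E = 12 → M
  i= 5: F-A =  5 → F
  shifts repeat with period 3: BMF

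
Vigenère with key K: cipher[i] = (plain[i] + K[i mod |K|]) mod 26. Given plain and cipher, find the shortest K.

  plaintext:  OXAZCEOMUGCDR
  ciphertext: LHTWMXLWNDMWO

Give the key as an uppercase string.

  i= 0: L-O = 23 → X
  i= 1: H-X = 10 → K
  i= 2: T-A = 19 → T
  i= 3: W-Z = 23 → X
  i= 4: M-C = 10 → K
  i= 5: X-E = 19 → T
  i= 6: L-O = 23 → X
  i= 7: W-M = 10 → K
  i= 8: N-U = 19 → T
  i= 9: D-G = 23 → X
  i=10: M-C = 10 → K
  i=11: W-D = 19 → T
  i=12: O-R = 23 → X
  shifts repeat with period 3: XKT

XKT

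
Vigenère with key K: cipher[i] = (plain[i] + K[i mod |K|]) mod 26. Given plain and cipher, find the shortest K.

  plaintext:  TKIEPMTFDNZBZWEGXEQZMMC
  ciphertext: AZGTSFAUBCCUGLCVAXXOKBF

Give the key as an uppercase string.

HPYPDT

  i= 0: A-T =  7 → H
  i= 1: Z-K = 15 → P
  i= 2: G-I = 24 → Y
  i= 3: T-E = 15 → P
  i= 4: S-P =  3 → D
  i= 5: F-M = 19 → T
  i= 6: A-T =  7 → H
  i= 7: U-F = 15 → P
  i= 8: B-D = 24 → Y
  i= 9: C-N = 15 → P
  i=10: C-Z =  3 → D
  i=11: U-B = 19 → T
  i=12: G-Z =  7 → H
  i=13: L-W = 15 → P
  i=14: C-E = 24 → Y
  i=15: V-G = 15 → P
  i=16: A-X =  3 → D
  i=17: X-E = 19 → T
  i=18: X-Q =  7 → H
  i=19: O-Z = 15 → P
  i=20: K-M = 24 → Y
  i=21: B-M = 15 → P
  i=22: F-C =  3 → D
  shifts repeat with period 6: HPYPDT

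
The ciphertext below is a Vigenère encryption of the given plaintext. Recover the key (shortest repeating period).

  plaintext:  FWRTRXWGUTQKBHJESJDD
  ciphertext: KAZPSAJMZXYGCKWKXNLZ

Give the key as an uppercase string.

  i= 0: K-F =  5 → F
  i= 1: A-W =  4 → E
  i= 2: Z-R =  8 → I
  i= 3: P-T = 22 → W
  i= 4: S-R =  1 → B
  i= 5: A-X =  3 → D
  i= 6: J-W = 13 → N
  i= 7: M-G =  6 → G
  i= 8: Z-U =  5 → F
  i= 9: X-T =  4 → E
  i=10: Y-Q =  8 → I
  i=11: G-K = 22 → W
  i=12: C-B =  1 → B
  i=13: K-H =  3 → D
  i=14: W-J = 13 → N
  i=15: K-E =  6 → G
  i=16: X-S =  5 → F
  i=17: N-J =  4 → E
  i=18: L-D =  8 → I
  i=19: Z-D = 22 → W
  shifts repeat with period 8: FEIWBDNG

FEIWBDNG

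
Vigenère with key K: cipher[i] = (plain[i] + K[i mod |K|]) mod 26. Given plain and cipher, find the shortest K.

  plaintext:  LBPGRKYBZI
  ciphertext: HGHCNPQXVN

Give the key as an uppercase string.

WFSW

  i= 0: H-L = 22 → W
  i= 1: G-B =  5 → F
  i= 2: H-P = 18 → S
  i= 3: C-G = 22 → W
  i= 4: N-R = 22 → W
  i= 5: P-K =  5 → F
  i= 6: Q-Y = 18 → S
  i= 7: X-B = 22 → W
  i= 8: V-Z = 22 → W
  i= 9: N-I =  5 → F
  shifts repeat with period 4: WFSW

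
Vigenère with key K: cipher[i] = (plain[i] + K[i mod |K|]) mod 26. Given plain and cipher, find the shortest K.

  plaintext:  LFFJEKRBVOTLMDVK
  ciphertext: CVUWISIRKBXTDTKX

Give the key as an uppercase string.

RQPNEI

  i= 0: C-L = 17 → R
  i= 1: V-F = 16 → Q
  i= 2: U-F = 15 → P
  i= 3: W-J = 13 → N
  i= 4: I-E =  4 → E
  i= 5: S-K =  8 → I
  i= 6: I-R = 17 → R
  i= 7: R-B = 16 → Q
  i= 8: K-V = 15 → P
  i= 9: B-O = 13 → N
  i=10: X-T =  4 → E
  i=11: T-L =  8 → I
  i=12: D-M = 17 → R
  i=13: T-D = 16 → Q
  i=14: K-V = 15 → P
  i=15: X-K = 13 → N
  shifts repeat with period 6: RQPNEI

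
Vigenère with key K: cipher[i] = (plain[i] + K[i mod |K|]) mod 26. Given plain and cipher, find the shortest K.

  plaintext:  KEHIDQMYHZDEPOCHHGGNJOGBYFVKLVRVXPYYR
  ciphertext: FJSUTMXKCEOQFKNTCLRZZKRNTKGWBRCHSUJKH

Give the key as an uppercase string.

  i= 0: F-K = 21 → V
  i= 1: J-E =  5 → F
  i= 2: S-H = 11 → L
  i= 3: U-I = 12 → M
  i= 4: T-D = 16 → Q
  i= 5: M-Q = 22 → W
  i= 6: X-M = 11 → L
  i= 7: K-Y = 12 → M
  i= 8: C-H = 21 → V
  i= 9: E-Z =  5 → F
  i=10: O-D = 11 → L
  i=11: Q-E = 12 → M
  i=12: F-P = 16 → Q
  i=13: K-O = 22 → W
  i=14: N-C = 11 → L
  i=15: T-H = 12 → M
  i=16: C-H = 21 → V
  i=17: L-G =  5 → F
  i=18: R-G = 11 → L
  i=19: Z-N = 12 → M
  i=20: Z-J = 16 → Q
  i=21: K-O = 22 → W
  i=22: R-G = 11 → L
  i=23: N-B = 12 → M
  i=24: T-Y = 21 → V
  i=25: K-F =  5 → F
  i=26: G-V = 11 → L
  i=27: W-K = 12 → M
  i=28: B-L = 16 → Q
  i=29: R-V = 22 → W
  i=30: C-R = 11 → L
  i=31: H-V = 12 → M
  i=32: S-X = 21 → V
  i=33: U-P =  5 → F
  i=34: J-Y = 11 → L
  i=35: K-Y = 12 → M
  i=36: H-R = 16 → Q
  shifts repeat with period 8: VFLMQWLM

VFLMQWLM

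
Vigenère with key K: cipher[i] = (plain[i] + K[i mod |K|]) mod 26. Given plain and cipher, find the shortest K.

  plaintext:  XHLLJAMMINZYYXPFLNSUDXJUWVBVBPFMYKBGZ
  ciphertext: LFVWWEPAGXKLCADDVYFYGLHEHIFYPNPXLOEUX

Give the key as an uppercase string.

  i= 0: L-X = 14 → O
  i= 1: F-H = 24 → Y
  i= 2: V-L = 10 → K
  i= 3: W-L = 11 → L
  i= 4: W-J = 13 → N
  i= 5: E-A =  4 → E
  i= 6: P-M =  3 → D
  i= 7: A-M = 14 → O
  i= 8: G-I = 24 → Y
  i= 9: X-N = 10 → K
  i=10: K-Z = 11 → L
  i=11: L-Y = 13 → N
  i=12: C-Y =  4 → E
  i=13: A-X =  3 → D
  i=14: D-P = 14 → O
  i=15: D-F = 24 → Y
  i=16: V-L = 10 → K
  i=17: Y-N = 11 → L
  i=18: F-S = 13 → N
  i=19: Y-U =  4 → E
  i=20: G-D =  3 → D
  i=21: L-X = 14 → O
  i=22: H-J = 24 → Y
  i=23: E-U = 10 → K
  i=24: H-W = 11 → L
  i=25: I-V = 13 → N
  i=26: F-B =  4 → E
  i=27: Y-V =  3 → D
  i=28: P-B = 14 → O
  i=29: N-P = 24 → Y
  i=30: P-F = 10 → K
  i=31: X-M = 11 → L
  i=32: L-Y = 13 → N
  i=33: O-K =  4 → E
  i=34: E-B =  3 → D
  i=35: U-G = 14 → O
  i=36: X-Z = 24 → Y
  shifts repeat with period 7: OYKLNED

OYKLNED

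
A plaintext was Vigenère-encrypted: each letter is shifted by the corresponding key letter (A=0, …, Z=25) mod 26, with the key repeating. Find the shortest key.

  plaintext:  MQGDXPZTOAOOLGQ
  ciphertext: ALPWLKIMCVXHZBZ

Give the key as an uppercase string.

OVJT

  i= 0: A-M = 14 → O
  i= 1: L-Q = 21 → V
  i= 2: P-G =  9 → J
  i= 3: W-D = 19 → T
  i= 4: L-X = 14 → O
  i= 5: K-P = 21 → V
  i= 6: I-Z =  9 → J
  i= 7: M-T = 19 → T
  i= 8: C-O = 14 → O
  i= 9: V-A = 21 → V
  i=10: X-O =  9 → J
  i=11: H-O = 19 → T
  i=12: Z-L = 14 → O
  i=13: B-G = 21 → V
  i=14: Z-Q =  9 → J
  shifts repeat with period 4: OVJT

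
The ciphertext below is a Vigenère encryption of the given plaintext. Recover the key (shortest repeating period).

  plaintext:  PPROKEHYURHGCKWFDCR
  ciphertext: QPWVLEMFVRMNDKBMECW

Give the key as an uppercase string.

  i= 0: Q-P =  1 → B
  i= 1: P-P =  0 → A
  i= 2: W-R =  5 → F
  i= 3: V-O =  7 → H
  i= 4: L-K =  1 → B
  i= 5: E-E =  0 → A
  i= 6: M-H =  5 → F
  i= 7: F-Y =  7 → H
  i= 8: V-U =  1 → B
  i= 9: R-R =  0 → A
  i=10: M-H =  5 → F
  i=11: N-G =  7 → H
  i=12: D-C =  1 → B
  i=13: K-K =  0 → A
  i=14: B-W =  5 → F
  i=15: M-F =  7 → H
  i=16: E-D =  1 → B
  i=17: C-C =  0 → A
  i=18: W-R =  5 → F
  shifts repeat with period 4: BAFH

BAFH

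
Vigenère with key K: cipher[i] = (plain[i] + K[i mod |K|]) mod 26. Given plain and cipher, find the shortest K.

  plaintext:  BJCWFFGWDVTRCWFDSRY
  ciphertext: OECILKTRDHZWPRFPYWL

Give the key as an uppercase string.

NVAMGF

  i= 0: O-B = 13 → N
  i= 1: E-J = 21 → V
  i= 2: C-C =  0 → A
  i= 3: I-W = 12 → M
  i= 4: L-F =  6 → G
  i= 5: K-F =  5 → F
  i= 6: T-G = 13 → N
  i= 7: R-W = 21 → V
  i= 8: D-D =  0 → A
  i= 9: H-V = 12 → M
  i=10: Z-T =  6 → G
  i=11: W-R =  5 → F
  i=12: P-C = 13 → N
  i=13: R-W = 21 → V
  i=14: F-F =  0 → A
  i=15: P-D = 12 → M
  i=16: Y-S =  6 → G
  i=17: W-R =  5 → F
  i=18: L-Y = 13 → N
  shifts repeat with period 6: NVAMGF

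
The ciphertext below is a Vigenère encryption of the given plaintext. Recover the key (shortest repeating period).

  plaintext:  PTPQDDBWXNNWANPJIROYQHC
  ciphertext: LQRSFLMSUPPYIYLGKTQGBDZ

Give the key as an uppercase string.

  i= 0: L-P = 22 → W
  i= 1: Q-T = 23 → X
  i= 2: R-P =  2 → C
  i= 3: S-Q =  2 → C
  i= 4: F-D =  2 → C
  i= 5: L-D =  8 → I
  i= 6: M-B = 11 → L
  i= 7: S-W = 22 → W
  i= 8: U-X = 23 → X
  i= 9: P-N =  2 → C
  i=10: P-N =  2 → C
  i=11: Y-W =  2 → C
  i=12: I-A =  8 → I
  i=13: Y-N = 11 → L
  i=14: L-P = 22 → W
  i=15: G-J = 23 → X
  i=16: K-I =  2 → C
  i=17: T-R =  2 → C
  i=18: Q-O =  2 → C
  i=19: G-Y =  8 → I
  i=20: B-Q = 11 → L
  i=21: D-H = 22 → W
  i=22: Z-C = 23 → X
  shifts repeat with period 7: WXCCCIL

WXCCCIL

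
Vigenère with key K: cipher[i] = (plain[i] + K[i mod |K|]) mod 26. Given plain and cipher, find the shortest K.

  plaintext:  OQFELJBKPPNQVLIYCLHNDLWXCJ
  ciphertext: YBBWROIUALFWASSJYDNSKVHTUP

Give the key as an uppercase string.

KLWSGFH

  i= 0: Y-O = 10 → K
  i= 1: B-Q = 11 → L
  i= 2: B-F = 22 → W
  i= 3: W-E = 18 → S
  i= 4: R-L =  6 → G
  i= 5: O-J =  5 → F
  i= 6: I-B =  7 → H
  i= 7: U-K = 10 → K
  i= 8: A-P = 11 → L
  i= 9: L-P = 22 → W
  i=10: F-N = 18 → S
  i=11: W-Q =  6 → G
  i=12: A-V =  5 → F
  i=13: S-L =  7 → H
  i=14: S-I = 10 → K
  i=15: J-Y = 11 → L
  i=16: Y-C = 22 → W
  i=17: D-L = 18 → S
  i=18: N-H =  6 → G
  i=19: S-N =  5 → F
  i=20: K-D =  7 → H
  i=21: V-L = 10 → K
  i=22: H-W = 11 → L
  i=23: T-X = 22 → W
  i=24: U-C = 18 → S
  i=25: P-J =  6 → G
  shifts repeat with period 7: KLWSGFH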